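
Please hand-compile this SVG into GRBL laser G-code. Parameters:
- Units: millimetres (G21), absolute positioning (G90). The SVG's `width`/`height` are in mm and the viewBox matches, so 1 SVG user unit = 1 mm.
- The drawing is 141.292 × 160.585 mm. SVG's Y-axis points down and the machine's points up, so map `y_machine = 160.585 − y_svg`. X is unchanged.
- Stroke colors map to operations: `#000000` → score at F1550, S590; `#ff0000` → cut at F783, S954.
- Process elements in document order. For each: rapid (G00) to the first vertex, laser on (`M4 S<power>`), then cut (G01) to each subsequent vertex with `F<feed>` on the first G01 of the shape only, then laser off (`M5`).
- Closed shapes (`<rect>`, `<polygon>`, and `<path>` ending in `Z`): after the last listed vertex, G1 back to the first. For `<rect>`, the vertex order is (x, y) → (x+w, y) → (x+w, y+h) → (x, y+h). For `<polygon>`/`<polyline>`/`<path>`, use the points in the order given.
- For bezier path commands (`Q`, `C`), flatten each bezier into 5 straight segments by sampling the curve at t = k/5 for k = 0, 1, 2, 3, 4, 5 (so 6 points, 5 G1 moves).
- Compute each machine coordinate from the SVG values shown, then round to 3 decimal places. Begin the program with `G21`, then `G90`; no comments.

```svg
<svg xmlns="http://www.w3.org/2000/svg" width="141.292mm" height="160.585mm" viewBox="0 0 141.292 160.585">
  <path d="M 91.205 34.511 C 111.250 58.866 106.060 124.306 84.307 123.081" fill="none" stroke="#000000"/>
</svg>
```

G21
G90
G00 X91.205 Y126.074
M4 S590
G01 X100.273 Y107.393 F1550
G01 X103.701 Y84.023
G01 X101.905 Y61.137
G01 X95.302 Y43.907
G01 X84.307 Y37.504
M5

1 u = 1 mm; y_m = 160.585 − y.

[1] `<path>` cubic bezier, #000000→score S590 F1550: (91.205,126.074) → (100.273,107.393) → (103.701,84.023) → (101.905,61.137) → (95.302,43.907) → (84.307,37.504)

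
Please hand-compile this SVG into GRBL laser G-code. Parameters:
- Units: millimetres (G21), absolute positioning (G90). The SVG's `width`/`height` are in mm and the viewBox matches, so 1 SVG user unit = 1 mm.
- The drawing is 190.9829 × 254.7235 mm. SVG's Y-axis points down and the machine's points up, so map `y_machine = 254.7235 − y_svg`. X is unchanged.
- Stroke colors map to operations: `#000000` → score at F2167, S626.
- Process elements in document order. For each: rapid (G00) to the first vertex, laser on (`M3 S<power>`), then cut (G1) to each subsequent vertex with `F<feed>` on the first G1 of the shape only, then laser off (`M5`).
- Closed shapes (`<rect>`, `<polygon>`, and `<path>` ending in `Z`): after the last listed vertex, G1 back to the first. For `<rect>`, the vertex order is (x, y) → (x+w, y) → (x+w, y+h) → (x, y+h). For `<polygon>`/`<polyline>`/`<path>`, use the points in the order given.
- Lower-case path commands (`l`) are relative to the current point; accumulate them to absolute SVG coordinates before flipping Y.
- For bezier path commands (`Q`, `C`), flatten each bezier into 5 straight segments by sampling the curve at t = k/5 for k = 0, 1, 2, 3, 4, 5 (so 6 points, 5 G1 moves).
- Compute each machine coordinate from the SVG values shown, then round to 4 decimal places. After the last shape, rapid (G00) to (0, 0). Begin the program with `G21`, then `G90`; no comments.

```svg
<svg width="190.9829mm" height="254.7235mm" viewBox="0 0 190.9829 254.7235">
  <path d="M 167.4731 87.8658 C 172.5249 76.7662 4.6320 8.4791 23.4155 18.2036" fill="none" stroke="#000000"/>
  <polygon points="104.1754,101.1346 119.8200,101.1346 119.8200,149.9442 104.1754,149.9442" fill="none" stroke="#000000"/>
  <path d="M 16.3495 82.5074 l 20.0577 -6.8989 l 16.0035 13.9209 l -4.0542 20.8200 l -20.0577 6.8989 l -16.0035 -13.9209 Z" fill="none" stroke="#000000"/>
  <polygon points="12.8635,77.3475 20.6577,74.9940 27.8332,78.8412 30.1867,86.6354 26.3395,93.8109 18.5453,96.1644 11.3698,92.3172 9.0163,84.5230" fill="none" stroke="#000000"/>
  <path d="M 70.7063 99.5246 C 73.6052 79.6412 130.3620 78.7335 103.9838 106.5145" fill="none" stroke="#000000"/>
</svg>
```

G21
G90
G00 X167.4731 Y166.8577
M3 S626
G1 X152.6278 Y179.2984 F2167
G1 X113.5376 Y198.9745
G1 X67.4642 Y219.3965
G1 X31.6696 Y234.0748
G1 X23.4155 Y236.5199
M5
G00 X104.1754 Y153.5889
M3 S626
G1 X119.8200 Y153.5889 F2167
G1 X119.8200 Y104.7793
G1 X104.1754 Y104.7793
G1 X104.1754 Y153.5889
M5
G00 X16.3495 Y172.2161
M3 S626
G1 X36.4072 Y179.1150 F2167
G1 X52.4107 Y165.1941
G1 X48.3565 Y144.3741
G1 X28.2988 Y137.4752
G1 X12.2953 Y151.3961
G1 X16.3495 Y172.2161
M5
G00 X12.8635 Y177.3760
M3 S626
G1 X20.6577 Y179.7295 F2167
G1 X27.8332 Y175.8823
G1 X30.1867 Y168.0881
G1 X26.3395 Y160.9126
G1 X18.5453 Y158.5591
G1 X11.3698 Y162.4063
G1 X9.0163 Y170.2005
G1 X12.8635 Y177.3760
M5
G00 X70.7063 Y155.1989
M3 S626
G1 X77.8126 Y164.7742 F2167
G1 X91.2692 Y169.3290
G1 X104.5004 Y168.3973
G1 X110.9305 Y161.5127
G1 X103.9838 Y148.2090
M5
G00 X0.0000 Y0.0000

1 u = 1 mm; y_m = 254.7235 − y.

[1] `<path>` cubic bezier, #000000→score S626 F2167: (167.4731,166.8577) → (152.6278,179.2984) → (113.5376,198.9745) → (67.4642,219.3965) → (31.6696,234.0748) → (23.4155,236.5199)

[2] `<polygon>` rectangle, #000000→score S626 F2167: (104.1754,153.5889) → (119.8200,153.5889) → (119.8200,104.7793) → (104.1754,104.7793) → (104.1754,153.5889) (closed)

[3] `<path>` regular polygon, #000000→score S626 F2167: (16.3495,172.2161) → (36.4072,179.1150) → (52.4107,165.1941) → (48.3565,144.3741) → (28.2988,137.4752) → (12.2953,151.3961) → (16.3495,172.2161) (closed)

[4] `<polygon>` regular polygon, #000000→score S626 F2167: (12.8635,177.3760) → (20.6577,179.7295) → (27.8332,175.8823) → (30.1867,168.0881) → (26.3395,160.9126) → (18.5453,158.5591) → (11.3698,162.4063) → (9.0163,170.2005) → (12.8635,177.3760) (closed)

[5] `<path>` cubic bezier, #000000→score S626 F2167: (70.7063,155.1989) → (77.8126,164.7742) → (91.2692,169.3290) → (104.5004,168.3973) → (110.9305,161.5127) → (103.9838,148.2090)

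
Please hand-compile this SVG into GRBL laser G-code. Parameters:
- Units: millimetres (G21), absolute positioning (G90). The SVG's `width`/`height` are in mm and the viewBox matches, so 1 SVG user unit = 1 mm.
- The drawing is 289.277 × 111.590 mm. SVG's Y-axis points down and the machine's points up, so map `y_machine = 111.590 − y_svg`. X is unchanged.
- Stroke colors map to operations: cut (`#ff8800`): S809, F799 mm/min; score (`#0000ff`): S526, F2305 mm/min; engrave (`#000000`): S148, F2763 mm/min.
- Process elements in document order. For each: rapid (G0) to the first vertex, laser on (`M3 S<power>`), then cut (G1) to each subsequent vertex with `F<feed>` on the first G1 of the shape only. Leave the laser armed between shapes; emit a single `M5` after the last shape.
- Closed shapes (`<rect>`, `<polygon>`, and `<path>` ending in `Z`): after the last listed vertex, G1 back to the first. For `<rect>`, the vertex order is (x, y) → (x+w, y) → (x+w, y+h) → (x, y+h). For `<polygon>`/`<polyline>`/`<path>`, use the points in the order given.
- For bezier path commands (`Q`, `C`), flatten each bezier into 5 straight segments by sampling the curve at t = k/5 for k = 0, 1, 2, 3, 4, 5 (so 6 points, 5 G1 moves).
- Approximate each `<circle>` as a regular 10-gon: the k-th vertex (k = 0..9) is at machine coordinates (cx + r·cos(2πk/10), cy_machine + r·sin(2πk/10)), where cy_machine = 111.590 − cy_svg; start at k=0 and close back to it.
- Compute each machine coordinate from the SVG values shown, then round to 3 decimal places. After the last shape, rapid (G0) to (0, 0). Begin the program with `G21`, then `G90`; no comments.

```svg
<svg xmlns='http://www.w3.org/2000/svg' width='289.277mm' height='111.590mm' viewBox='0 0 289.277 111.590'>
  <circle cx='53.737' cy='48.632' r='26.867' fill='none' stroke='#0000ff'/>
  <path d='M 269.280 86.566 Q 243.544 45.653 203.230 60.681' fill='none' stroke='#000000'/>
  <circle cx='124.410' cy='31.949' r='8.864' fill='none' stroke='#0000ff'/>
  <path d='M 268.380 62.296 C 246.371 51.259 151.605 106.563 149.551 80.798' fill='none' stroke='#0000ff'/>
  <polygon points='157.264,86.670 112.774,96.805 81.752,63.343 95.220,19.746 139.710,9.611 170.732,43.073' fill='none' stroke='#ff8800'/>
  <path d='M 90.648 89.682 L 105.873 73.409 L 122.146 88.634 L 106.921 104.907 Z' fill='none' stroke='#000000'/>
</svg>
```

G21
G90
G0 X80.604 Y62.958
M3 S526
G1 X75.473 Y78.750 F2305
G1 X62.039 Y88.510
G1 X45.435 Y88.510
G1 X32.001 Y78.750
G1 X26.870 Y62.958
G1 X32.001 Y47.166
G1 X45.435 Y37.406
G1 X62.039 Y37.406
G1 X75.473 Y47.166
G1 X80.604 Y62.958
G0 X269.280 Y25.024
M3 S148
G1 X258.402 Y39.152 F2763
G1 X246.359 Y48.804
G1 X233.149 Y53.981
G1 X218.772 Y54.683
G1 X203.230 Y50.909
G0 X133.274 Y79.641
M3 S526
G1 X131.581 Y84.851 F2305
G1 X127.149 Y88.071
G1 X121.671 Y88.071
G1 X117.239 Y84.851
G1 X115.546 Y79.641
G1 X117.239 Y74.431
G1 X121.671 Y71.211
G1 X127.149 Y71.211
G1 X131.581 Y74.431
G1 X133.274 Y79.641
G0 X268.380 Y49.294
M3 S526
G1 X247.768 Y49.135 F2305
G1 X217.636 Y40.129
G1 X185.928 Y29.353
G1 X160.585 Y23.882
G1 X149.551 Y30.792
G0 X157.264 Y24.920
M3 S809
G1 X112.774 Y14.785 F799
G1 X81.752 Y48.247
G1 X95.220 Y91.844
G1 X139.710 Y101.979
G1 X170.732 Y68.517
G1 X157.264 Y24.920
G0 X90.648 Y21.908
M3 S148
G1 X105.873 Y38.181 F2763
G1 X122.146 Y22.956
G1 X106.921 Y6.683
G1 X90.648 Y21.908
M5
G0 X0.000 Y0.000

Since the viewBox matches the mm dimensions, user units are millimetres directly. The only transform is the Y-flip y_m = 111.590 − y_svg.

Shape 1 is a circle drawn with `<circle>`. Its stroke #0000ff means score at S526, F2305. After flipping Y the toolpath is (80.604,62.958) → (75.473,78.750) → (62.039,88.510) → (45.435,88.510) → (32.001,78.750) → (26.870,62.958) → (32.001,47.166) → (45.435,37.406) → (62.039,37.406) → (75.473,47.166) → (80.604,62.958), returning to the start.

Shape 2 is a quadratic bezier drawn with `<path>`. Its stroke #000000 means engrave at S148, F2763. After flipping Y the toolpath is (269.280,25.024) → (258.402,39.152) → (246.359,48.804) → (233.149,53.981) → (218.772,54.683) → (203.230,50.909).

Shape 3 is a circle drawn with `<circle>`. Its stroke #0000ff means score at S526, F2305. After flipping Y the toolpath is (133.274,79.641) → (131.581,84.851) → (127.149,88.071) → (121.671,88.071) → (117.239,84.851) → (115.546,79.641) → (117.239,74.431) → (121.671,71.211) → (127.149,71.211) → (131.581,74.431) → (133.274,79.641), returning to the start.

Shape 4 is a cubic bezier drawn with `<path>`. Its stroke #0000ff means score at S526, F2305. After flipping Y the toolpath is (268.380,49.294) → (247.768,49.135) → (217.636,40.129) → (185.928,29.353) → (160.585,23.882) → (149.551,30.792).

Shape 5 is a regular polygon drawn with `<polygon>`. Its stroke #ff8800 means cut at S809, F799. After flipping Y the toolpath is (157.264,24.920) → (112.774,14.785) → (81.752,48.247) → (95.220,91.844) → (139.710,101.979) → (170.732,68.517) → (157.264,24.920), returning to the start.

Shape 6 is a regular polygon drawn with `<path>`. Its stroke #000000 means engrave at S148, F2763. After flipping Y the toolpath is (90.648,21.908) → (105.873,38.181) → (122.146,22.956) → (106.921,6.683) → (90.648,21.908), returning to the start.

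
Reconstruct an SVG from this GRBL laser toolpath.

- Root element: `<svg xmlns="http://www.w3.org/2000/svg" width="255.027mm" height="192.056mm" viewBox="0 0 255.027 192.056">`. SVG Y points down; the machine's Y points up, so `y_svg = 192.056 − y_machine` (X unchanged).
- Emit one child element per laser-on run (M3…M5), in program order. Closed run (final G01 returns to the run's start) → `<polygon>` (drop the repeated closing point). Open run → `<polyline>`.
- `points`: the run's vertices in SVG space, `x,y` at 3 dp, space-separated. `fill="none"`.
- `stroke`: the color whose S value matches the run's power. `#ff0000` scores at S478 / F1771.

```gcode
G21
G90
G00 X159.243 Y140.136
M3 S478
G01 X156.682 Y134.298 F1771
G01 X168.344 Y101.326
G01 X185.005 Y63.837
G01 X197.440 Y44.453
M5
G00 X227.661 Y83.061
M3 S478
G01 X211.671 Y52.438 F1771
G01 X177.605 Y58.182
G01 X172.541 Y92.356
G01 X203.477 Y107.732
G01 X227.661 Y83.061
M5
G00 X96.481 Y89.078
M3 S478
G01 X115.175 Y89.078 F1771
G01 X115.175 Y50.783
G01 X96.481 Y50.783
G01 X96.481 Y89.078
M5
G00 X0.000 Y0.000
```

y_svg = 192.056 − y_m. Every run uses S478, so all elements get stroke `#ff0000` (score).

[1] open run; points: 159.243,51.920 156.682,57.758 168.344,90.730 185.005,128.219 197.440,147.603

[2] closed run; points: 227.661,108.995 211.671,139.618 177.605,133.874 172.541,99.700 203.477,84.324

[3] closed run; points: 96.481,102.978 115.175,102.978 115.175,141.273 96.481,141.273

<svg xmlns="http://www.w3.org/2000/svg" width="255.027mm" height="192.056mm" viewBox="0 0 255.027 192.056">
  <polyline points="159.243,51.920 156.682,57.758 168.344,90.730 185.005,128.219 197.440,147.603" fill="none" stroke="#ff0000"/>
  <polygon points="227.661,108.995 211.671,139.618 177.605,133.874 172.541,99.700 203.477,84.324" fill="none" stroke="#ff0000"/>
  <polygon points="96.481,102.978 115.175,102.978 115.175,141.273 96.481,141.273" fill="none" stroke="#ff0000"/>
</svg>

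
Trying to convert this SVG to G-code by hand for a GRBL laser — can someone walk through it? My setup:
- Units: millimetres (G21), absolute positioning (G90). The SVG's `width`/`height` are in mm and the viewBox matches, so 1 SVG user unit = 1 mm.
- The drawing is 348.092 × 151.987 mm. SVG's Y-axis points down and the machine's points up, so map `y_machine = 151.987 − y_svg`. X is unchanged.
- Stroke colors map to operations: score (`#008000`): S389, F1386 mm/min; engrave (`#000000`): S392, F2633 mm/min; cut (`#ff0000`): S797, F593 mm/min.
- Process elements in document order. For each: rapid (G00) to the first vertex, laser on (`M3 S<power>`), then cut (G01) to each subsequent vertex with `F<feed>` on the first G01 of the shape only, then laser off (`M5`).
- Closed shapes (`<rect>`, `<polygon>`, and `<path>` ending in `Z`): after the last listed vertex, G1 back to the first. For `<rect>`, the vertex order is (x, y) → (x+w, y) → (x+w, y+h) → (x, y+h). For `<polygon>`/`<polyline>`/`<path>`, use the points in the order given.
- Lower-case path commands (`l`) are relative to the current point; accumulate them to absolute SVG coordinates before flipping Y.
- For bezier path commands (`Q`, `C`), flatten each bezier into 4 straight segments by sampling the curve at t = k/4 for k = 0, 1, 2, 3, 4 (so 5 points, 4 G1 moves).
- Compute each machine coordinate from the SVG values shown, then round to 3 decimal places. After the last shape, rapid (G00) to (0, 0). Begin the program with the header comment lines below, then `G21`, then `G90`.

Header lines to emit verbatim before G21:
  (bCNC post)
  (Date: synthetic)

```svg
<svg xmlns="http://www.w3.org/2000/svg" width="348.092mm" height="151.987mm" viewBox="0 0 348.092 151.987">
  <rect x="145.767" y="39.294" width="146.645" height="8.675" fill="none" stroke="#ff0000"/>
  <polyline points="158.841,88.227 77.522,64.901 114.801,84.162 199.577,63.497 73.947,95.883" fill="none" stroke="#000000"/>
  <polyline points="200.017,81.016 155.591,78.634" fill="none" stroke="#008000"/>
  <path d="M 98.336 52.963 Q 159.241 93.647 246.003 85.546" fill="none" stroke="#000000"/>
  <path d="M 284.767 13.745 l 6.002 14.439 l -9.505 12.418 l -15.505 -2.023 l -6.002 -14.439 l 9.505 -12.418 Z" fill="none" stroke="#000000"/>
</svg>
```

(bCNC post)
(Date: synthetic)
G21
G90
G00 X145.767 Y112.693
M3 S797
G01 X292.412 Y112.693 F593
G01 X292.412 Y104.018
G01 X145.767 Y104.018
G01 X145.767 Y112.693
M5
G00 X158.841 Y63.760
M3 S392
G01 X77.522 Y87.086 F2633
G01 X114.801 Y67.825
G01 X199.577 Y88.490
G01 X73.947 Y56.104
M5
G00 X200.017 Y70.971
M3 S389
G01 X155.591 Y73.353 F1386
M5
G00 X98.336 Y99.024
M3 S392
G01 X130.405 Y81.731 F2633
G01 X165.705 Y70.536
G01 X204.238 Y65.440
G01 X246.003 Y66.441
M5
G00 X284.767 Y138.242
M3 S392
G01 X290.769 Y123.803 F2633
G01 X281.264 Y111.385
G01 X265.759 Y113.408
G01 X259.757 Y127.847
G01 X269.262 Y140.265
G01 X284.767 Y138.242
M5
G00 X0.000 Y0.000

viewBox `0 0 348.092 151.987` with mm width/height → 1 unit = 1 mm. Flip: y_m = 151.987 − y_svg.

**Shape 1** — `<rect>` rectangle, stroke `#ff0000` → cut (S797, F593). Machine vertices: (145.767,112.693) → (292.412,112.693) → (292.412,104.018) → (145.767,104.018) → (145.767,112.693). Closed: final G1 returns to the first vertex.

**Shape 2** — `<polyline>` open polyline, stroke `#000000` → engrave (S392, F2633). Machine vertices: (158.841,63.760) → (77.522,87.086) → (114.801,67.825) → (199.577,88.490) → (73.947,56.104). Open path.

**Shape 3** — `<polyline>` line segment, stroke `#008000` → score (S389, F1386). Machine vertices: (200.017,70.971) → (155.591,73.353). Open path.

**Shape 4** — `<path>` quadratic bezier, stroke `#000000` → engrave (S392, F2633). Control points (SVG): P0=(98.336,52.963), P1=(159.241,93.647), P2=(246.003,85.546); sampled at t=k/4. Machine vertices: (98.336,99.024) → (130.405,81.731) → (165.705,70.536) → (204.238,65.440) → (246.003,66.441). Open path.

**Shape 5** — `<path>` regular polygon, stroke `#000000` → engrave (S392, F2633). Machine vertices: (284.767,138.242) → (290.769,123.803) → (281.264,111.385) → (265.759,113.408) → (259.757,127.847) → (269.262,140.265) → (284.767,138.242). Closed: final G1 returns to the first vertex.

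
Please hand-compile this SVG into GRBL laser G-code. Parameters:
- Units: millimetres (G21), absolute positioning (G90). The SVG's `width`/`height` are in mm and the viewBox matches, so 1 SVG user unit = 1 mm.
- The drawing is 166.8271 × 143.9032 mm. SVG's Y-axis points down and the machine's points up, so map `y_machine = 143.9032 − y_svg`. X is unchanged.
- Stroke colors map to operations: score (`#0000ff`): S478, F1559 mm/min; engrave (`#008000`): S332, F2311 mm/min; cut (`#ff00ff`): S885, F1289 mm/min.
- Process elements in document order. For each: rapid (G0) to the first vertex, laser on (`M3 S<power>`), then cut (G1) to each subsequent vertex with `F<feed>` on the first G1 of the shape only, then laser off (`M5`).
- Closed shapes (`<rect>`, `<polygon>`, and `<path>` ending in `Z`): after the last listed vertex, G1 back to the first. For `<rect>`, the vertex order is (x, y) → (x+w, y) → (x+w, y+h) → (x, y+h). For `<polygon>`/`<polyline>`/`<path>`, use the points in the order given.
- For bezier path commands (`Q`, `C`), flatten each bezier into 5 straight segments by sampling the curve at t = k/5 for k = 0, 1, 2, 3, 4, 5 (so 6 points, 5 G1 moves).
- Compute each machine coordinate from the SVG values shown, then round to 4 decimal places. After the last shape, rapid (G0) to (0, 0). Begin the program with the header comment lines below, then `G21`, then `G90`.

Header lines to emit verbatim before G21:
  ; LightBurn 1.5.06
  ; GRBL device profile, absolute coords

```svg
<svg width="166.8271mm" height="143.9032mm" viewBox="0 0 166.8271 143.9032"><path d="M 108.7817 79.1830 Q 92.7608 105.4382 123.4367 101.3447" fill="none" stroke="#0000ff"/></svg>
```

; LightBurn 1.5.06
; GRBL device profile, absolute coords
G21
G90
G0 X108.7817 Y64.7202
M3 S478
G1 X104.2412 Y55.4321 F1559
G1 X103.4365 Y48.5718
G1 X106.3675 Y44.1395
G1 X113.0342 Y42.1350
G1 X123.4367 Y42.5585
M5
G0 X0.0000 Y0.0000

viewBox `0 0 166.8271 143.9032` with mm width/height → 1 unit = 1 mm. Flip: y_m = 143.9032 − y_svg.

**Shape 1** — `<path>` quadratic bezier, stroke `#0000ff` → score (S478, F1559). Control points (SVG): P0=(108.7817,79.1830), P1=(92.7608,105.4382), P2=(123.4367,101.3447); sampled at t=k/5. Machine vertices: (108.7817,64.7202) → (104.2412,55.4321) → (103.4365,48.5718) → (106.3675,44.1395) → (113.0342,42.1350) → (123.4367,42.5585). Open path.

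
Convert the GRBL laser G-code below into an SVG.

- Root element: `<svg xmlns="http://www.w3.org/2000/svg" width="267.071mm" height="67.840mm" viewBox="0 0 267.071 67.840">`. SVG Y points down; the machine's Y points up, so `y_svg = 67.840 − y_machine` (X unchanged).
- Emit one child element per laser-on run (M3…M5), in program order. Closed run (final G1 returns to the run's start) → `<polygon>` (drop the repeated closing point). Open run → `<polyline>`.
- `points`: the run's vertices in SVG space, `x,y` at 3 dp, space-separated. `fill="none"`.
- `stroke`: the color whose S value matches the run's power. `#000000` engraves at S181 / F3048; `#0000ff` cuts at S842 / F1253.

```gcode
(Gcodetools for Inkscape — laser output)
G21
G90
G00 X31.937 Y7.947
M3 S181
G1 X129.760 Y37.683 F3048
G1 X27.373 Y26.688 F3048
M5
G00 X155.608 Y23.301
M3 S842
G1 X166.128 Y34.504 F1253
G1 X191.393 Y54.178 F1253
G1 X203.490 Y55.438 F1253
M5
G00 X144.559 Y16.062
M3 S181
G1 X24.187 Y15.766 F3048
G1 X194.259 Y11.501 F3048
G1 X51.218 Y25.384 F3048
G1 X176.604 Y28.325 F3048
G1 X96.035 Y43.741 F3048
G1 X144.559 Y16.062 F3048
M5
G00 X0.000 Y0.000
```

<svg xmlns="http://www.w3.org/2000/svg" width="267.071mm" height="67.840mm" viewBox="0 0 267.071 67.840">
  <polyline points="31.937,59.893 129.760,30.157 27.373,41.152" fill="none" stroke="#000000"/>
  <polyline points="155.608,44.539 166.128,33.336 191.393,13.662 203.490,12.402" fill="none" stroke="#0000ff"/>
  <polygon points="144.559,51.778 24.187,52.074 194.259,56.339 51.218,42.456 176.604,39.515 96.035,24.099" fill="none" stroke="#000000"/>
</svg>

Each laser-on run becomes one SVG element. Flip Y back into SVG space with y_svg = 67.840 − y_machine.

Run 1: power S181 maps to stroke `#000000` (engrave). The run is open, so emit a `<polyline>` with points (Y-flipped): 31.937,59.893 129.760,30.157 27.373,41.152.

Run 2: power S842 maps to stroke `#0000ff` (cut). The run is open, so emit a `<polyline>` with points (Y-flipped): 155.608,44.539 166.128,33.336 191.393,13.662 203.490,12.402.

Run 3: power S181 maps to stroke `#000000` (engrave). The run returns to its start, so emit a `<polygon>` with points (Y-flipped): 144.559,51.778 24.187,52.074 194.259,56.339 51.218,42.456 176.604,39.515 96.035,24.099.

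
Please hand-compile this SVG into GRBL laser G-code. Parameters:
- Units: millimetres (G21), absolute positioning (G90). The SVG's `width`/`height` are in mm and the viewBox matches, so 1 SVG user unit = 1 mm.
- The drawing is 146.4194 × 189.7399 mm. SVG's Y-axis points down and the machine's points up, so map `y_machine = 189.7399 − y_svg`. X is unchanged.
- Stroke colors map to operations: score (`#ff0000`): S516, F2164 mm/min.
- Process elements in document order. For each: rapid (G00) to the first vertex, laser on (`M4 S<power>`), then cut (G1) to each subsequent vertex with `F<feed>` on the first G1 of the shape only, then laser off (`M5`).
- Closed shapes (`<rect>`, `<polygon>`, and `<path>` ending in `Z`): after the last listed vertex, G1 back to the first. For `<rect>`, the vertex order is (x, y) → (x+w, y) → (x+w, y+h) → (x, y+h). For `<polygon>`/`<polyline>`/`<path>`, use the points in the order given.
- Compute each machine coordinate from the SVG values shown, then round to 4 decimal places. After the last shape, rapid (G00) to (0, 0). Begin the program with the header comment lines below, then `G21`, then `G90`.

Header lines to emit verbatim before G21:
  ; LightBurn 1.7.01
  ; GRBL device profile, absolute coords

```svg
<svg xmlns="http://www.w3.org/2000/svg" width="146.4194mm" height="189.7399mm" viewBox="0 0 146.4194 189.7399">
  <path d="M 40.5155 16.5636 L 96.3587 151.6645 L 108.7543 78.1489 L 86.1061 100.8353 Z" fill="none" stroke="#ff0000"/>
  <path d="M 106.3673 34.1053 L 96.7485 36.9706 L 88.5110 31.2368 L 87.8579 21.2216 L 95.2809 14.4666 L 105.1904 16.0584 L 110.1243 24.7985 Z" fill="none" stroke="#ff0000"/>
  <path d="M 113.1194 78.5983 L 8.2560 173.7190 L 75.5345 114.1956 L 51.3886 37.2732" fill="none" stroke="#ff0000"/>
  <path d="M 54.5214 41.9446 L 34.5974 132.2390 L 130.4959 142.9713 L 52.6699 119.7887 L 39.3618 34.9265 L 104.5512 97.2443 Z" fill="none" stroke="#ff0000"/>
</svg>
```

Since the viewBox matches the mm dimensions, user units are millimetres directly. The only transform is the Y-flip y_m = 189.7399 − y_svg.

Shape 1 is a closed polygon drawn with `<path>`. Its stroke #ff0000 means score at S516, F2164. After flipping Y the toolpath is (40.5155,173.1763) → (96.3587,38.0754) → (108.7543,111.5910) → (86.1061,88.9046) → (40.5155,173.1763), returning to the start.

Shape 2 is a regular polygon drawn with `<path>`. Its stroke #ff0000 means score at S516, F2164. After flipping Y the toolpath is (106.3673,155.6346) → (96.7485,152.7693) → (88.5110,158.5031) → (87.8579,168.5183) → (95.2809,175.2733) → (105.1904,173.6815) → (110.1243,164.9414) → (106.3673,155.6346), returning to the start.

Shape 3 is a open polyline drawn with `<path>`. Its stroke #ff0000 means score at S516, F2164. After flipping Y the toolpath is (113.1194,111.1416) → (8.2560,16.0209) → (75.5345,75.5443) → (51.3886,152.4667).

Shape 4 is a closed polygon drawn with `<path>`. Its stroke #ff0000 means score at S516, F2164. After flipping Y the toolpath is (54.5214,147.7953) → (34.5974,57.5009) → (130.4959,46.7686) → (52.6699,69.9512) → (39.3618,154.8134) → (104.5512,92.4956) → (54.5214,147.7953), returning to the start.

; LightBurn 1.7.01
; GRBL device profile, absolute coords
G21
G90
G00 X40.5155 Y173.1763
M4 S516
G1 X96.3587 Y38.0754 F2164
G1 X108.7543 Y111.5910
G1 X86.1061 Y88.9046
G1 X40.5155 Y173.1763
M5
G00 X106.3673 Y155.6346
M4 S516
G1 X96.7485 Y152.7693 F2164
G1 X88.5110 Y158.5031
G1 X87.8579 Y168.5183
G1 X95.2809 Y175.2733
G1 X105.1904 Y173.6815
G1 X110.1243 Y164.9414
G1 X106.3673 Y155.6346
M5
G00 X113.1194 Y111.1416
M4 S516
G1 X8.2560 Y16.0209 F2164
G1 X75.5345 Y75.5443
G1 X51.3886 Y152.4667
M5
G00 X54.5214 Y147.7953
M4 S516
G1 X34.5974 Y57.5009 F2164
G1 X130.4959 Y46.7686
G1 X52.6699 Y69.9512
G1 X39.3618 Y154.8134
G1 X104.5512 Y92.4956
G1 X54.5214 Y147.7953
M5
G00 X0.0000 Y0.0000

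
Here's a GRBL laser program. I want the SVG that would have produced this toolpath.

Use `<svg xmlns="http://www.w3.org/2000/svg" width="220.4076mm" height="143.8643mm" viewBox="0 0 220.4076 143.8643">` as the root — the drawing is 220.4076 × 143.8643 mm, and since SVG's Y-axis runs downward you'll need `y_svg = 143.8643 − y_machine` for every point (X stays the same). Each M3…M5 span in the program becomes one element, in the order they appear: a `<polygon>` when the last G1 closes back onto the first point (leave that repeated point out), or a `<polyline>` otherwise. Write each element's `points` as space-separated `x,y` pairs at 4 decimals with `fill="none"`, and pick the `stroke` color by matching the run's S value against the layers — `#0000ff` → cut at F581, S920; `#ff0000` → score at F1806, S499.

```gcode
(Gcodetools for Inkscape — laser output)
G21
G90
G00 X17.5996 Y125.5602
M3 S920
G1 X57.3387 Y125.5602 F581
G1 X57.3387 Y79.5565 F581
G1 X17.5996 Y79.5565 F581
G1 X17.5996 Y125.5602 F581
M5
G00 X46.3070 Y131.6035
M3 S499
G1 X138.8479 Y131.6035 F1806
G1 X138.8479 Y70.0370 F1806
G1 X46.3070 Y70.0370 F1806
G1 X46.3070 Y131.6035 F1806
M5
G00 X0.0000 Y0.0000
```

<svg xmlns="http://www.w3.org/2000/svg" width="220.4076mm" height="143.8643mm" viewBox="0 0 220.4076 143.8643">
  <polygon points="17.5996,18.3041 57.3387,18.3041 57.3387,64.3078 17.5996,64.3078" fill="none" stroke="#0000ff"/>
  <polygon points="46.3070,12.2608 138.8479,12.2608 138.8479,73.8273 46.3070,73.8273" fill="none" stroke="#ff0000"/>
</svg>

Each laser-on run becomes one SVG element. Flip Y back into SVG space with y_svg = 143.8643 − y_machine.

Run 1: S920 ⇒ cut layer `#0000ff`. The run returns to its start, so emit a `<polygon>` with points (Y-flipped): 17.5996,18.3041 57.3387,18.3041 57.3387,64.3078 17.5996,64.3078.

Run 2: the run's S499 means `#ff0000` (score). The run returns to its start, so emit a `<polygon>` with points (Y-flipped): 46.3070,12.2608 138.8479,12.2608 138.8479,73.8273 46.3070,73.8273.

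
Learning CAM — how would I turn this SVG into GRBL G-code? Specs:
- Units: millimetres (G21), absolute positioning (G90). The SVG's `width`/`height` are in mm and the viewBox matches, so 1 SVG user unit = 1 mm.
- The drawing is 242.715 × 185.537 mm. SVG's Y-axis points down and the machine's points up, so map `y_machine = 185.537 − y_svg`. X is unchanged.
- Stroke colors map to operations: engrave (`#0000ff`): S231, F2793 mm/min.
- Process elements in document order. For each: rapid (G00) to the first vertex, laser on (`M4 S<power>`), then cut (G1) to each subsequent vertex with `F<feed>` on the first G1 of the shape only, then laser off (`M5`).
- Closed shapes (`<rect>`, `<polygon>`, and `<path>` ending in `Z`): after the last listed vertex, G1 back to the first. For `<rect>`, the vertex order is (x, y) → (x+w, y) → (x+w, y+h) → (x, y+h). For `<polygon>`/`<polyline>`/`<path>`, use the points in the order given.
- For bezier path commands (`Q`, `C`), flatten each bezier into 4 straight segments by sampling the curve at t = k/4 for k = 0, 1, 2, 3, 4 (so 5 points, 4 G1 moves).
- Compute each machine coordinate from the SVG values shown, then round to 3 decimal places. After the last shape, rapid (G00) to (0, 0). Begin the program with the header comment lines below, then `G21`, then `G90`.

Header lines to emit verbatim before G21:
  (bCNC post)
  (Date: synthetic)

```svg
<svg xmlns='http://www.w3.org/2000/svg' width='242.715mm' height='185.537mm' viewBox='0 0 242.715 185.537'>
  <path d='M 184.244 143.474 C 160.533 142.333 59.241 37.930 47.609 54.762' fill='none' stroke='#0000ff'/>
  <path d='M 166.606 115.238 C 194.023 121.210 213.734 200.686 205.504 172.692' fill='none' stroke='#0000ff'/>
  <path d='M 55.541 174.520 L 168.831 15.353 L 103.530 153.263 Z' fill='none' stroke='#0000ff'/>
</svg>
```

1 u = 1 mm; y_m = 185.537 − y.

[1] `<path>` cubic bezier, #0000ff→engrave S231 F2793: (184.244,42.063) → (154.527,58.773) → (111.397,93.159) → (70.531,124.175) → (47.609,130.775)

[2] `<path>` cubic bezier, #0000ff→engrave S231 F2793: (166.606,70.299) → (185.408,54.866) → (199.423,28.835) → (206.754,9.172) → (205.504,12.845)

[3] `<path>` closed polygon, #0000ff→engrave S231 F2793: (55.541,11.017) → (168.831,170.184) → (103.530,32.274) → (55.541,11.017) (closed)

(bCNC post)
(Date: synthetic)
G21
G90
G00 X184.244 Y42.063
M4 S231
G1 X154.527 Y58.773 F2793
G1 X111.397 Y93.159
G1 X70.531 Y124.175
G1 X47.609 Y130.775
M5
G00 X166.606 Y70.299
M4 S231
G1 X185.408 Y54.866 F2793
G1 X199.423 Y28.835
G1 X206.754 Y9.172
G1 X205.504 Y12.845
M5
G00 X55.541 Y11.017
M4 S231
G1 X168.831 Y170.184 F2793
G1 X103.530 Y32.274
G1 X55.541 Y11.017
M5
G00 X0.000 Y0.000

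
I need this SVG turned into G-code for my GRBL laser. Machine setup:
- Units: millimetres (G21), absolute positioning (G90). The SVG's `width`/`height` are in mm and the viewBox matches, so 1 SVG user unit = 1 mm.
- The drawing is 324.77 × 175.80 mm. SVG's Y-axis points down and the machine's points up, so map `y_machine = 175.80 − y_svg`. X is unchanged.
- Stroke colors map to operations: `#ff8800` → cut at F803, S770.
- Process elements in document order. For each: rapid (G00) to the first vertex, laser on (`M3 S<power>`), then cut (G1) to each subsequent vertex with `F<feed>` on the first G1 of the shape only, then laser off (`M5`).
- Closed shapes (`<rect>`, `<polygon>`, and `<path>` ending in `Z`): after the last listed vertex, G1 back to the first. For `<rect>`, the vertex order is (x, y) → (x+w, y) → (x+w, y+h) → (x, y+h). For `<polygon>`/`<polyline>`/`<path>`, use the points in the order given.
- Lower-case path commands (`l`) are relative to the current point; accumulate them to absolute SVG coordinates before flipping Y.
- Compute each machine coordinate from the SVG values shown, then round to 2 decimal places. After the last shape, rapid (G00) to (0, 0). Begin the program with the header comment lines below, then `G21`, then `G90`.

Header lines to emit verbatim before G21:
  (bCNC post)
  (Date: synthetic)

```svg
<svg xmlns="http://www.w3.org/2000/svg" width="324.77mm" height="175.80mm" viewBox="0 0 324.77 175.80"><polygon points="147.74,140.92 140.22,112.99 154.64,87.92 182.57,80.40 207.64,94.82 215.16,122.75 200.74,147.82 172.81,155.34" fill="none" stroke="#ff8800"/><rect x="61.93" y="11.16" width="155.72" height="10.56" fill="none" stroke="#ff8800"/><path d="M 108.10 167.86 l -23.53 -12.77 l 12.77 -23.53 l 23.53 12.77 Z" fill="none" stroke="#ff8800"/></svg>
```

(bCNC post)
(Date: synthetic)
G21
G90
G00 X147.74 Y34.88
M3 S770
G1 X140.22 Y62.81 F803
G1 X154.64 Y87.88
G1 X182.57 Y95.40
G1 X207.64 Y80.98
G1 X215.16 Y53.05
G1 X200.74 Y27.98
G1 X172.81 Y20.46
G1 X147.74 Y34.88
M5
G00 X61.93 Y164.64
M3 S770
G1 X217.65 Y164.64 F803
G1 X217.65 Y154.08
G1 X61.93 Y154.08
G1 X61.93 Y164.64
M5
G00 X108.10 Y7.94
M3 S770
G1 X84.57 Y20.71 F803
G1 X97.34 Y44.24
G1 X120.87 Y31.47
G1 X108.10 Y7.94
M5
G00 X0.00 Y0.00

1 u = 1 mm; y_m = 175.80 − y.

[1] `<polygon>` regular polygon, #ff8800→cut S770 F803: (147.74,34.88) → (140.22,62.81) → (154.64,87.88) → (182.57,95.40) → (207.64,80.98) → (215.16,53.05) → (200.74,27.98) → (172.81,20.46) → (147.74,34.88) (closed)

[2] `<rect>` rectangle, #ff8800→cut S770 F803: (61.93,164.64) → (217.65,164.64) → (217.65,154.08) → (61.93,154.08) → (61.93,164.64) (closed)

[3] `<path>` regular polygon, #ff8800→cut S770 F803: (108.10,7.94) → (84.57,20.71) → (97.34,44.24) → (120.87,31.47) → (108.10,7.94) (closed)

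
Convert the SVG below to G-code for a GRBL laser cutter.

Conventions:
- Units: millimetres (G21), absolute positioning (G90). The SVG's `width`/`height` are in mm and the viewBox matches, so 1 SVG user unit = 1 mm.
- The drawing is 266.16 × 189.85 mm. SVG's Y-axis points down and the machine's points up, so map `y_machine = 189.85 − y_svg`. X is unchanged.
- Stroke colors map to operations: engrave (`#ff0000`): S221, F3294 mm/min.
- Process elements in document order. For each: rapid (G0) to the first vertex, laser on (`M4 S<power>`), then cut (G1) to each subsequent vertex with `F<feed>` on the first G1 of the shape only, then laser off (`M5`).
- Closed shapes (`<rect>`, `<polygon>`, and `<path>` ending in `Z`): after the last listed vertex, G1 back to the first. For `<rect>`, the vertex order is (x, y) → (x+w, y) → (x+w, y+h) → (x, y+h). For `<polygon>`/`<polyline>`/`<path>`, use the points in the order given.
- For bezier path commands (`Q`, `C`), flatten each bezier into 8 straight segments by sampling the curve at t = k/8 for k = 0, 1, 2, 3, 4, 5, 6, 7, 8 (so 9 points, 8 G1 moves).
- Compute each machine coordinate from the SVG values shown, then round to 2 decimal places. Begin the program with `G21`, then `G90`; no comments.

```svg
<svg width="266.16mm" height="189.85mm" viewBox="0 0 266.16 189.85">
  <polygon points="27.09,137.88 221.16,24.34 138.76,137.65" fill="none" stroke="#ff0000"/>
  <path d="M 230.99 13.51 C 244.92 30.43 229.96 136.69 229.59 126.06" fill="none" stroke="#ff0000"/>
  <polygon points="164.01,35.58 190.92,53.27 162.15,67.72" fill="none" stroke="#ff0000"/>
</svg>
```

Since the viewBox matches the mm dimensions, user units are millimetres directly. The only transform is the Y-flip y_m = 189.85 − y_svg.

Shape 1 is a closed polygon drawn with `<polygon>`. Its stroke #ff0000 means engrave at S221, F3294. After flipping Y the toolpath is (27.09,51.97) → (221.16,165.51) → (138.76,52.20) → (27.09,51.97), returning to the start.

Shape 2 is a cubic bezier drawn with `<path>`. Its stroke #ff0000 means engrave at S221, F3294. After flipping Y the toolpath is (230.99,176.34) → (234.94,166.21) → (236.70,150.12) → (236.77,130.49) → (235.65,109.73) → (233.87,90.27) → (231.92,74.51) → (230.33,64.88) → (229.59,63.79).

Shape 3 is a regular polygon drawn with `<polygon>`. Its stroke #ff0000 means engrave at S221, F3294. After flipping Y the toolpath is (164.01,154.27) → (190.92,136.58) → (162.15,122.13) → (164.01,154.27), returning to the start.

G21
G90
G0 X27.09 Y51.97
M4 S221
G1 X221.16 Y165.51 F3294
G1 X138.76 Y52.20
G1 X27.09 Y51.97
M5
G0 X230.99 Y176.34
M4 S221
G1 X234.94 Y166.21 F3294
G1 X236.70 Y150.12
G1 X236.77 Y130.49
G1 X235.65 Y109.73
G1 X233.87 Y90.27
G1 X231.92 Y74.51
G1 X230.33 Y64.88
G1 X229.59 Y63.79
M5
G0 X164.01 Y154.27
M4 S221
G1 X190.92 Y136.58 F3294
G1 X162.15 Y122.13
G1 X164.01 Y154.27
M5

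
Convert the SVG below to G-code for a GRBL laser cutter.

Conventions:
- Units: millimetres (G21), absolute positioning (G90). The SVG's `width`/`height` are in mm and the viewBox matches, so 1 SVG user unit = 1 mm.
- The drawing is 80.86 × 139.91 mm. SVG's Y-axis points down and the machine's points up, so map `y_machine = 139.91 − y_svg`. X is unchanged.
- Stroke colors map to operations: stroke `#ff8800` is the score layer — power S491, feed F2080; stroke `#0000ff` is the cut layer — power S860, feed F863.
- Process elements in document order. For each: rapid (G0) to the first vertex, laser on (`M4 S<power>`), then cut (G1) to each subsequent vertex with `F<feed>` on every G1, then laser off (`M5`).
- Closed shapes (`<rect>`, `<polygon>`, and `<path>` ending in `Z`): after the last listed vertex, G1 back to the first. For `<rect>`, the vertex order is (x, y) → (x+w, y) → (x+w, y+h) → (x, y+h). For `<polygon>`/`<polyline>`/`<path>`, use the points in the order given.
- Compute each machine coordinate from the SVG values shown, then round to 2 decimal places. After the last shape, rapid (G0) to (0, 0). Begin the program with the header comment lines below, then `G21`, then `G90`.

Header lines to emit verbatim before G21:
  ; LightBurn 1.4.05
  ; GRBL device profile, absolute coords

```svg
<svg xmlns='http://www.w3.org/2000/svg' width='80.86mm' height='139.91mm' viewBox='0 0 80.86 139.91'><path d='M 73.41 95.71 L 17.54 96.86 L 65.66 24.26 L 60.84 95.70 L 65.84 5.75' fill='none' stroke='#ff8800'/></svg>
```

Since the viewBox matches the mm dimensions, user units are millimetres directly. The only transform is the Y-flip y_m = 139.91 − y_svg.

Shape 1 is a open polyline drawn with `<path>`. Its stroke #ff8800 means score at S491, F2080. After flipping Y the toolpath is (73.41,44.20) → (17.54,43.05) → (65.66,115.65) → (60.84,44.21) → (65.84,134.16).

; LightBurn 1.4.05
; GRBL device profile, absolute coords
G21
G90
G0 X73.41 Y44.20
M4 S491
G1 X17.54 Y43.05 F2080
G1 X65.66 Y115.65 F2080
G1 X60.84 Y44.21 F2080
G1 X65.84 Y134.16 F2080
M5
G0 X0.00 Y0.00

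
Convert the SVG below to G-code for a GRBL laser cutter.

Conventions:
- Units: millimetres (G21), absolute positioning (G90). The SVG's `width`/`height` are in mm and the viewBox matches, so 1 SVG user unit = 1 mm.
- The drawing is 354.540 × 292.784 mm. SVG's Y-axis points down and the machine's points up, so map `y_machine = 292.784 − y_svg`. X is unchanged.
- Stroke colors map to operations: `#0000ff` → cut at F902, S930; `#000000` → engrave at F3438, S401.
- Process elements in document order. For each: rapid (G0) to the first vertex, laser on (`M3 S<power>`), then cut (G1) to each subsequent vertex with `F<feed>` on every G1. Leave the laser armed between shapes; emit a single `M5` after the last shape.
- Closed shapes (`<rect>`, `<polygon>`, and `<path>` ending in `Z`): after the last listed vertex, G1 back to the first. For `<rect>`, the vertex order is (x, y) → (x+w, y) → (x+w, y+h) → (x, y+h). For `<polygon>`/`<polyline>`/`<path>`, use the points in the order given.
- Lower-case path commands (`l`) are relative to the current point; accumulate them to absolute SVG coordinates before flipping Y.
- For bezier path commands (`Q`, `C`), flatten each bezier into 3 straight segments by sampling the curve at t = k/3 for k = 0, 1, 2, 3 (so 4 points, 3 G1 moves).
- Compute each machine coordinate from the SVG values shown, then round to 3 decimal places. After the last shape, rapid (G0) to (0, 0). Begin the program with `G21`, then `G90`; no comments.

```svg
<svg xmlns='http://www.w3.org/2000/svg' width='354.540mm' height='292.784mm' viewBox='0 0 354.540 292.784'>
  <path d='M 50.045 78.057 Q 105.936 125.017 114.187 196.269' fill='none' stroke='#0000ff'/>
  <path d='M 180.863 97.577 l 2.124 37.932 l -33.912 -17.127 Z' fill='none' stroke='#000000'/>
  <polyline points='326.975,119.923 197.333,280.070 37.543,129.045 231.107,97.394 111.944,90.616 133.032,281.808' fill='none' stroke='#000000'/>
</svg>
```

1 u = 1 mm; y_m = 292.784 − y.

[1] `<path>` quadratic bezier, #0000ff→cut S930 F902: (50.045,214.727) → (82.012,180.721) → (103.393,141.317) → (114.187,96.515)

[2] `<path>` regular polygon, #000000→engrave S401 F3438: (180.863,195.207) → (182.987,157.275) → (149.075,174.402) → (180.863,195.207) (closed)

[3] `<polyline>` open polyline, #000000→engrave S401 F3438: (326.975,172.861) → (197.333,12.714) → (37.543,163.739) → (231.107,195.390) → (111.944,202.168) → (133.032,10.976)

G21
G90
G0 X50.045 Y214.727
M3 S930
G1 X82.012 Y180.721 F902
G1 X103.393 Y141.317 F902
G1 X114.187 Y96.515 F902
G0 X180.863 Y195.207
M3 S401
G1 X182.987 Y157.275 F3438
G1 X149.075 Y174.402 F3438
G1 X180.863 Y195.207 F3438
G0 X326.975 Y172.861
M3 S401
G1 X197.333 Y12.714 F3438
G1 X37.543 Y163.739 F3438
G1 X231.107 Y195.390 F3438
G1 X111.944 Y202.168 F3438
G1 X133.032 Y10.976 F3438
M5
G0 X0.000 Y0.000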